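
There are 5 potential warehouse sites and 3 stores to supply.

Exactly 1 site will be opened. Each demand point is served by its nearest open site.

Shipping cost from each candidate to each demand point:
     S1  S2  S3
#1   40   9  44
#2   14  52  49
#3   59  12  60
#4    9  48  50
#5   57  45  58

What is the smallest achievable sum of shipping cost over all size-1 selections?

93

Open {#1}.
  S1→#1 40, S2→#1 9, S3→#1 44  ⇒ total 93.
Compare {#4}: total 107.
Compare {#2}: total 115.
No size-1 selection does better; minimum is 93.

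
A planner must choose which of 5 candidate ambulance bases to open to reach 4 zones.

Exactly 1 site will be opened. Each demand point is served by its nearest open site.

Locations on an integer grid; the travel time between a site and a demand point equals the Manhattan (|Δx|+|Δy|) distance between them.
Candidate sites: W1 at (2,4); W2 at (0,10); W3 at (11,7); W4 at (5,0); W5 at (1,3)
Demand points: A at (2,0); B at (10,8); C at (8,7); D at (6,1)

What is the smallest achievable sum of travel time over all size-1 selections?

Open {W4}.
  A→W4 3, B→W4 13, C→W4 10, D→W4 2  ⇒ total 28.
Compare {W1}: total 32.
Compare {W3}: total 32.
No size-1 selection does better; minimum is 28.

28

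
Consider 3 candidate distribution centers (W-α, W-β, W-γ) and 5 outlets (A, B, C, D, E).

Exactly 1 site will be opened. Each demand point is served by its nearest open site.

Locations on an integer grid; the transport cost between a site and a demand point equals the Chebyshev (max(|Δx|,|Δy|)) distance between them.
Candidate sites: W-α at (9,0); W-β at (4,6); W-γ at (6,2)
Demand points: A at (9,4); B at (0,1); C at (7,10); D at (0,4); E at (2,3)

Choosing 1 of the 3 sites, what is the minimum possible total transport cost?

21

Open {W-β}.
  A→W-β 5, B→W-β 5, C→W-β 4, D→W-β 4, E→W-β 3  ⇒ total 21.
Compare {W-γ}: total 27.
Compare {W-α}: total 39.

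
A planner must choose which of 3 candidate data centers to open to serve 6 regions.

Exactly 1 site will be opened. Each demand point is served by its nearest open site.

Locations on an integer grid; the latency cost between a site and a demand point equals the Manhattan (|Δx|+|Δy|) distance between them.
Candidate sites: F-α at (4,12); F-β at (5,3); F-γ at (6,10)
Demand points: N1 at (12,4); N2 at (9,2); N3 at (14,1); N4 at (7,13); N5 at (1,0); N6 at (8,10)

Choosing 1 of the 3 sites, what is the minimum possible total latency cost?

Open {F-β}.
  N1→F-β 8, N2→F-β 5, N3→F-β 11, N4→F-β 12, N5→F-β 7, N6→F-β 10  ⇒ total 53.
Compare {F-γ}: total 61.
Compare {F-α}: total 77.

53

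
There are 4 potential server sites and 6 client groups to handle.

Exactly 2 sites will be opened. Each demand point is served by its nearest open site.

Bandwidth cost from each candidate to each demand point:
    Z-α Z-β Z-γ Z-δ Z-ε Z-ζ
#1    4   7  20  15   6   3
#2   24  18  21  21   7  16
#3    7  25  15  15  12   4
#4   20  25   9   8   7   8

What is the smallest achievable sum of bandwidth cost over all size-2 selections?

37

Open {#1, #4}.
  Z-α→#1 4, Z-β→#1 7, Z-γ→#4 9, Z-δ→#4 8, Z-ε→#1 6, Z-ζ→#1 3  ⇒ total 37.
Compare {#1, #3}: total 50.
Compare {#1, #2}: total 55.
No size-2 selection does better; minimum is 37.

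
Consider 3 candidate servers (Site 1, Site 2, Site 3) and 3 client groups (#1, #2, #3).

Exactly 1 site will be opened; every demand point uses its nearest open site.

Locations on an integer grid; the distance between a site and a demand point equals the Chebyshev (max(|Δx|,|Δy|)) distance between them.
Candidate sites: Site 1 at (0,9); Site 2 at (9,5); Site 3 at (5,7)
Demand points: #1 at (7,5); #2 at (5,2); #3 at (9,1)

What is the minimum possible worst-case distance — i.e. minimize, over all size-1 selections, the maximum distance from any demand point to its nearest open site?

4

Open {Site 2}.
  Farthest demand point is #2 at distance 4 (to Site 2); all others are ≤ 4.
With {Site 3} the worst case is 6.
With {Site 1} the worst case is 9.
No size-1 selection achieves below 4.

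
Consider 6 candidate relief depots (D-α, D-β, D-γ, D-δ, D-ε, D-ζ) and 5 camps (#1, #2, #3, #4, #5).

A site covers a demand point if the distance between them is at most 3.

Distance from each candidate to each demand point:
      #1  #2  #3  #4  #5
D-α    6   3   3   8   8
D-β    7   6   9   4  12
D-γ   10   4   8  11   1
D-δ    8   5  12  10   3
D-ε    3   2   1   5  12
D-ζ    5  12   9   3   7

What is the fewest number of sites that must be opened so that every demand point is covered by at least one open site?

3

Coverage sets (demand points within 3 of each site):
  D-α: {#2, #3}
  D-β: {}
  D-γ: {#5}
  D-δ: {#5}
  D-ε: {#1, #2, #3}
  D-ζ: {#4}
No 2 sites suffice: every size-2 union leaves at least one demand point uncovered.
But {D-γ, D-ε, D-ζ} covers everything, so the minimum is 3.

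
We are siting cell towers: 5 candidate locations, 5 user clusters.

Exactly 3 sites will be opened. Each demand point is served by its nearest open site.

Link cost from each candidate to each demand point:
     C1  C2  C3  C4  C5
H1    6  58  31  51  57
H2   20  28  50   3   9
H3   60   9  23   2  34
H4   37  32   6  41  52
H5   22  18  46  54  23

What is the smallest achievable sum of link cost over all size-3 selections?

Open {H2, H3, H4}.
  C1→H2 20, C2→H3 9, C3→H4 6, C4→H3 2, C5→H2 9  ⇒ total 46.
Compare {H1, H2, H3}: total 49.
Compare {H1, H2, H4}: total 52.
No size-3 selection does better; minimum is 46.

46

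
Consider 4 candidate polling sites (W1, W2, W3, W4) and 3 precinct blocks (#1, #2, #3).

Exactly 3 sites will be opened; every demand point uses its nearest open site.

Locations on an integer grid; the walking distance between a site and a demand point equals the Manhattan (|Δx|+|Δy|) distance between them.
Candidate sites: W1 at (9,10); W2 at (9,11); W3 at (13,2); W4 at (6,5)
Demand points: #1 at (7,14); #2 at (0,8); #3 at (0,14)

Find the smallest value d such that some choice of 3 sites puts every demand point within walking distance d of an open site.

12

Open {W1, W2, W3}.
  Farthest demand point is #3 at walking distance 12 (to W2); all others are ≤ 12.
With {W1, W2, W4} the worst case is 12.
With {W2, W3, W4} the worst case is 12.
No size-3 selection achieves below 12.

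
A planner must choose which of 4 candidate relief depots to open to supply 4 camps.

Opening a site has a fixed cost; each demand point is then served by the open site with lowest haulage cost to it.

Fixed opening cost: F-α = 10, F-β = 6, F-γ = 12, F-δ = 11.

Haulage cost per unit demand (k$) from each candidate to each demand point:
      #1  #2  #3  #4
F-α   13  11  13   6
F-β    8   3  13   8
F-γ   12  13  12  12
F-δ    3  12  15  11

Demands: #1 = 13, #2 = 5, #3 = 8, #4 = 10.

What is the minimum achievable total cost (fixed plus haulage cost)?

Open {F-α, F-β, F-δ}: assign each demand point to its cheapest open site.
  #1→F-δ 13×3=39, #2→F-β 5×3=15, #3→F-α 8×13=104, #4→F-α 10×6=60
  haulage cost 218, fixed 27 → total 245.
Compare {F-α, F-β, F-γ, F-δ}: haulage cost 210 + fixed 39 = 249.
Compare {F-β, F-δ}: haulage cost 238 + fixed 17 = 255.
Compare {F-β, F-γ, F-δ}: haulage cost 230 + fixed 29 = 259.
All other subsets cost ≥ 249. Minimum total cost: 245.

245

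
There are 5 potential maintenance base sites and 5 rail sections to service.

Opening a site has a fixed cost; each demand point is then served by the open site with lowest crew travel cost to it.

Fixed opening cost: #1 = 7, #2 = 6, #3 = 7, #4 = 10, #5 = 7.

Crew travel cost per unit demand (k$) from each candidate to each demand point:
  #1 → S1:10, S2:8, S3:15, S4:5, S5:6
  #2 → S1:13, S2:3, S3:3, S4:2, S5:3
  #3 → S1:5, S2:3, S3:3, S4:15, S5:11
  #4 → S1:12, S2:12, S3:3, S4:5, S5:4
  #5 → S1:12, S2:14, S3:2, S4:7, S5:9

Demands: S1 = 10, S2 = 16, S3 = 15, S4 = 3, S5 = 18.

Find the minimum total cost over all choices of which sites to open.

Open {#2, #3, #5}: assign each demand point to its cheapest open site.
  S1→#3 10×5=50, S2→#2 16×3=48, S3→#5 15×2=30, S4→#2 3×2=6, S5→#2 18×3=54
  crew travel cost 188, fixed 20 → total 208.
Compare {#1, #2, #3, #5}: crew travel cost 188 + fixed 27 = 215.
Compare {#2, #3}: crew travel cost 203 + fixed 13 = 216.
Compare {#2, #3, #4, #5}: crew travel cost 188 + fixed 30 = 218.
All other subsets cost ≥ 215. Minimum total cost: 208.

208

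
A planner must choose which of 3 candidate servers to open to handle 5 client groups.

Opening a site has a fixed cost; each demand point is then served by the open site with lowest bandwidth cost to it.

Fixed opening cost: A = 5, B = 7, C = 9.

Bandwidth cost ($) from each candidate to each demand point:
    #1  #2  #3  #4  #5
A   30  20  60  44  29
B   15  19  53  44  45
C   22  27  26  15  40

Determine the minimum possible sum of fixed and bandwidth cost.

Open {A, B, C}: assign each demand point to its cheapest open site.
  #1→B 15, #2→B 19, #3→C 26, #4→C 15, #5→A 29
  bandwidth cost 104, fixed 21 → total 125.
Compare {A, C}: bandwidth cost 112 + fixed 14 = 126.
Compare {B, C}: bandwidth cost 115 + fixed 16 = 131.
Compare {C}: bandwidth cost 130 + fixed 9 = 139.
All other subsets cost ≥ 126. Minimum total cost: 125.

125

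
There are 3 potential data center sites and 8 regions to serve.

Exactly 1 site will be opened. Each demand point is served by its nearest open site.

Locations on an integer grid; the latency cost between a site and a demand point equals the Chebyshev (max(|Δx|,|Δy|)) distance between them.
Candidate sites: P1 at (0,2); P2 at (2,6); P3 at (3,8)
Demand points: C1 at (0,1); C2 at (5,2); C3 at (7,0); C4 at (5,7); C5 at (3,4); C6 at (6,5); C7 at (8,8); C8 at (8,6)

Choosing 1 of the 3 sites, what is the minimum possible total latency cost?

36

Open {P2}.
  C1→P2 5, C2→P2 4, C3→P2 6, C4→P2 3, C5→P2 2, C6→P2 4, C7→P2 6, C8→P2 6  ⇒ total 36.
Compare {P3}: total 40.
Compare {P1}: total 43.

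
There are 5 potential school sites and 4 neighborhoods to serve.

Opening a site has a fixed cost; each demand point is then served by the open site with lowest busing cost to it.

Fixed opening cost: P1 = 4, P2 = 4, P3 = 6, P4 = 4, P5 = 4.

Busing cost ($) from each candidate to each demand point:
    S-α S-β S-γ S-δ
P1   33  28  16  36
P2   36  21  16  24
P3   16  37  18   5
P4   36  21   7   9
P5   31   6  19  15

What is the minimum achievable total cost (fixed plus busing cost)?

48

Open {P3, P4, P5}: assign each demand point to its cheapest open site.
  S-α→P3 16, S-β→P5 6, S-γ→P4 7, S-δ→P3 5
  busing cost 34, fixed 14 → total 48.
Compare {P1, P3, P4, P5}: busing cost 34 + fixed 18 = 52.
Compare {P2, P3, P4, P5}: busing cost 34 + fixed 18 = 52.
Compare {P3, P5}: busing cost 45 + fixed 10 = 55.
All other subsets cost ≥ 52. Minimum total cost: 48.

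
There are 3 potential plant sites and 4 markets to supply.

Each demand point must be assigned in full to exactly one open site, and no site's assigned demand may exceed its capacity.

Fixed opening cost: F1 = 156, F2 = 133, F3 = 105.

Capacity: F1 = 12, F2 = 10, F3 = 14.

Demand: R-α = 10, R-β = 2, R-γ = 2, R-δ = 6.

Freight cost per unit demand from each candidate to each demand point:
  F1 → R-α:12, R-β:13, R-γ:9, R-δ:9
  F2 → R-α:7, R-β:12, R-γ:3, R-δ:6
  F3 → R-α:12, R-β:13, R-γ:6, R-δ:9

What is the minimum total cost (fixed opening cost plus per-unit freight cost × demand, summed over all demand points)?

Open {F2, F3}; cheapest assignment that respects the capacities:
  F2 (cap 10, load 10): R-α — cost 10×7 = 70
  F3 (cap 14, load 10): R-β, R-γ, R-δ — cost 2×13 + 2×6 + 6×9 = 92
  Shipping 162, fixed 238 → total 400.
  Any other capacity-feasible assignment to {F2, F3} ships for at least 162.
Compare {F1, F2}: its best feasible assignment gives total 457.
Compare {F1, F3}: its best feasible assignment gives total 473.
Every other set of open sites that can feasibly serve all demand totals ≥ 457 even under its best assignment. Minimum: 400.

400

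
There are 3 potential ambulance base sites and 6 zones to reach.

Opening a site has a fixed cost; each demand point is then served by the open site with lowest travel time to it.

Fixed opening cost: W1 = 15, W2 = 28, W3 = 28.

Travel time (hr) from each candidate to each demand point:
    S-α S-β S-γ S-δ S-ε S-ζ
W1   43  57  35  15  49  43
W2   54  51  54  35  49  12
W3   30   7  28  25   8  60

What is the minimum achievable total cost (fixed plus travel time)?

166

Open {W2, W3}: assign each demand point to its cheapest open site.
  S-α→W3 30, S-β→W3 7, S-γ→W3 28, S-δ→W3 25, S-ε→W3 8, S-ζ→W2 12
  travel time 110, fixed 56 → total 166.
Compare {W1, W2, W3}: travel time 100 + fixed 71 = 171.
Compare {W1, W3}: travel time 131 + fixed 43 = 174.
Compare {W3}: travel time 158 + fixed 28 = 186.
All other subsets cost ≥ 171. Minimum total cost: 166.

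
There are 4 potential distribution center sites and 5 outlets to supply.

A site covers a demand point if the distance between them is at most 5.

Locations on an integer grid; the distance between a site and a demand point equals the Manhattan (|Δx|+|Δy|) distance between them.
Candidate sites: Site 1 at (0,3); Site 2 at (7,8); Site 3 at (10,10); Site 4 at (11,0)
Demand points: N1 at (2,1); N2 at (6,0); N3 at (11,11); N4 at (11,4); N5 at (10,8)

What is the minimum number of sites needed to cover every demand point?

3

Coverage sets (demand points within 5 of each site):
  Site 1: {N1}
  Site 2: {N5}
  Site 3: {N3, N5}
  Site 4: {N2, N4}
No 2 sites suffice: every size-2 union leaves at least one demand point uncovered.
But {Site 1, Site 3, Site 4} covers everything, so the minimum is 3.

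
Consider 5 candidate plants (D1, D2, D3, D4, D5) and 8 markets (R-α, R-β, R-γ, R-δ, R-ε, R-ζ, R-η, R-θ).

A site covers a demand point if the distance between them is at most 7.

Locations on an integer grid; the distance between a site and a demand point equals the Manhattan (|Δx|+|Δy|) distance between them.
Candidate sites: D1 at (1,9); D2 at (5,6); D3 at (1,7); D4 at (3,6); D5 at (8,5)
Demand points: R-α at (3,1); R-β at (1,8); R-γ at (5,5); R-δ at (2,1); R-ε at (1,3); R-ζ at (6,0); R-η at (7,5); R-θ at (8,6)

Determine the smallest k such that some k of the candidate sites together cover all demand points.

Coverage sets (demand points within 7 of each site):
  D1: {R-β, R-ε}
  D2: {R-α, R-β, R-γ, R-ε, R-ζ, R-η, R-θ}
  D3: {R-β, R-γ, R-δ, R-ε}
  D4: {R-α, R-β, R-γ, R-δ, R-ε, R-η, R-θ}
  D5: {R-γ, R-ζ, R-η, R-θ}
No single site covers all 8 demand points.
But {D2, D3} covers everything, so the minimum is 2.

2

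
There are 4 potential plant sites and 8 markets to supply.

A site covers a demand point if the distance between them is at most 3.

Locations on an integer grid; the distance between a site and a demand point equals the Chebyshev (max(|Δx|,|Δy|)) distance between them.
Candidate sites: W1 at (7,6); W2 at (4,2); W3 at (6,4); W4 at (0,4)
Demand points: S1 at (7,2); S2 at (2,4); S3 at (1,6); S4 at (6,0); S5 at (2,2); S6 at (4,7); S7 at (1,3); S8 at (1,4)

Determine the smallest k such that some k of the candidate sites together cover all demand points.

Coverage sets (demand points within 3 of each site):
  W1: {S6}
  W2: {S1, S2, S4, S5, S7, S8}
  W3: {S1, S6}
  W4: {S2, S3, S5, S7, S8}
No 2 sites suffice: every size-2 union leaves at least one demand point uncovered.
But {W1, W2, W4} covers everything, so the minimum is 3.

3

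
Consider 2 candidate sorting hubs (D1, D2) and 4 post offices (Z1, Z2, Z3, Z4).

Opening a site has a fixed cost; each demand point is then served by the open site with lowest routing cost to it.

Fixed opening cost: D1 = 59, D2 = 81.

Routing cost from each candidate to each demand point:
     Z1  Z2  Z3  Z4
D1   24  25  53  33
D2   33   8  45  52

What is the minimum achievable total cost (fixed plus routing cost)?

194

Open {D1}: assign each demand point to its cheapest open site.
  Z1→D1 24, Z2→D1 25, Z3→D1 53, Z4→D1 33
  routing cost 135, fixed 59 → total 194.
Compare {D2}: routing cost 138 + fixed 81 = 219.
Compare {D1, D2}: routing cost 110 + fixed 140 = 250.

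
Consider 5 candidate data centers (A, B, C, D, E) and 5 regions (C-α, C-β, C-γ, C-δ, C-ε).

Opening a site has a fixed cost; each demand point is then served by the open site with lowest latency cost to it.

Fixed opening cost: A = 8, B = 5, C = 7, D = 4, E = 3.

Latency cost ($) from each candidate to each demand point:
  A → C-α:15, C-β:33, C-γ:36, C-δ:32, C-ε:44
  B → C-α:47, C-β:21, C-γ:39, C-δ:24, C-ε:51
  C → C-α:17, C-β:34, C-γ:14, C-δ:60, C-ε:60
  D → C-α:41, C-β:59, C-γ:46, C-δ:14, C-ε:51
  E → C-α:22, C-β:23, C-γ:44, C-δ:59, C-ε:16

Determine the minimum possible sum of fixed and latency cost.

98

Open {C, D, E}: assign each demand point to its cheapest open site.
  C-α→C 17, C-β→E 23, C-γ→C 14, C-δ→D 14, C-ε→E 16
  latency cost 84, fixed 14 → total 98.
Compare {B, C, D, E}: latency cost 82 + fixed 19 = 101.
Compare {A, C, D, E}: latency cost 82 + fixed 22 = 104.
Compare {B, C, E}: latency cost 92 + fixed 15 = 107.
All other subsets cost ≥ 101. Minimum total cost: 98.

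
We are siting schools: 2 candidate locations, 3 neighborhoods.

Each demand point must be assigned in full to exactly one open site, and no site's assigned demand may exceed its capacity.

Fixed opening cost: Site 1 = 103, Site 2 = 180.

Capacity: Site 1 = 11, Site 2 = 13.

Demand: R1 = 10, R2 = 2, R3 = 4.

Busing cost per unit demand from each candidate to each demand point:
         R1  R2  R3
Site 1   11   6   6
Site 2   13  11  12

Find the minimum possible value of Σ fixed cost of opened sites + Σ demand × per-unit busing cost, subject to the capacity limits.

449

Open {Site 1, Site 2}; cheapest assignment that respects the capacities:
  Site 1 (cap 11, load 6): R2, R3 — cost 2×6 + 4×6 = 36
  Site 2 (cap 13, load 10): R1 — cost 10×13 = 130
  Shipping 166, fixed 283 → total 449.
  Any other capacity-feasible assignment to {Site 1, Site 2} ships for at least 166.
Total demand is 16 and no other set of sites has combined capacity ≥ 16, so {Site 1, Site 2} is the only feasible choice of open sites. Minimum: 449.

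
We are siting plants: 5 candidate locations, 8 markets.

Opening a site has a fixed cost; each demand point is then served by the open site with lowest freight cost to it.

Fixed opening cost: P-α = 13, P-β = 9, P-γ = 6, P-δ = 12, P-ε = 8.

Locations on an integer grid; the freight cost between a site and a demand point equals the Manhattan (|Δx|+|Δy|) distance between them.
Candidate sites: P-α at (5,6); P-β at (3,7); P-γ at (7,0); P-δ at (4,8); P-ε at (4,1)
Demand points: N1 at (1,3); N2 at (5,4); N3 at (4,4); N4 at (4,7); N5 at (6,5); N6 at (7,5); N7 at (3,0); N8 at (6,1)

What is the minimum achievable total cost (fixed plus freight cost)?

Open {P-α, P-ε}: assign each demand point to its cheapest open site.
  N1→P-ε 5, N2→P-α 2, N3→P-α 3, N4→P-α 2, N5→P-α 2, N6→P-α 3, N7→P-ε 2, N8→P-ε 2
  freight cost 21, fixed 21 → total 42.
Compare {P-ε}: freight cost 35 + fixed 8 = 43.
Compare {P-α, P-γ}: freight cost 25 + fixed 19 = 44.
Compare {P-β, P-ε}: freight cost 28 + fixed 17 = 45.
All other subsets cost ≥ 43. Minimum total cost: 42.

42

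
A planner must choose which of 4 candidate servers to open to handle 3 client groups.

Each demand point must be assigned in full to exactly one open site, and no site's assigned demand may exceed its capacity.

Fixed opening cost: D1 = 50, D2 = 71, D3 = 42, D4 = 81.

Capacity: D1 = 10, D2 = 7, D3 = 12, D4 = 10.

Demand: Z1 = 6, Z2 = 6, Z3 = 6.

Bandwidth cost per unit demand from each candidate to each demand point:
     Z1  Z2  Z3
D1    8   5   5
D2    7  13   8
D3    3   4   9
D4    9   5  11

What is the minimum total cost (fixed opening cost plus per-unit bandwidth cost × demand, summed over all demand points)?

Open {D1, D3}; cheapest assignment that respects the capacities:
  D1 (cap 10, load 6): Z3 — cost 6×5 = 30
  D3 (cap 12, load 12): Z1, Z2 — cost 6×3 + 6×4 = 42
  Shipping 72, fixed 92 → total 164.
  Any other capacity-feasible assignment to {D1, D3} ships for at least 72.
Compare {D2, D3}: its best feasible assignment gives total 203.
Compare {D3, D4}: its best feasible assignment gives total 225.
Every other set of open sites that can feasibly serve all demand totals ≥ 203 even under its best assignment. Minimum: 164.

164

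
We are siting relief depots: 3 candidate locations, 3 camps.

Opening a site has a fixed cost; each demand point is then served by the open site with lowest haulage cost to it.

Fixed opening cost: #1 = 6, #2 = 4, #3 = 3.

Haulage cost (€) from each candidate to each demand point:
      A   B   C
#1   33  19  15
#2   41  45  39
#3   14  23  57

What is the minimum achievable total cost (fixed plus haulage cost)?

Open {#1, #3}: assign each demand point to its cheapest open site.
  A→#3 14, B→#1 19, C→#1 15
  haulage cost 48, fixed 9 → total 57.
Compare {#1, #2, #3}: haulage cost 48 + fixed 13 = 61.
Compare {#1}: haulage cost 67 + fixed 6 = 73.
Compare {#1, #2}: haulage cost 67 + fixed 10 = 77.
All other subsets cost ≥ 61. Minimum total cost: 57.

57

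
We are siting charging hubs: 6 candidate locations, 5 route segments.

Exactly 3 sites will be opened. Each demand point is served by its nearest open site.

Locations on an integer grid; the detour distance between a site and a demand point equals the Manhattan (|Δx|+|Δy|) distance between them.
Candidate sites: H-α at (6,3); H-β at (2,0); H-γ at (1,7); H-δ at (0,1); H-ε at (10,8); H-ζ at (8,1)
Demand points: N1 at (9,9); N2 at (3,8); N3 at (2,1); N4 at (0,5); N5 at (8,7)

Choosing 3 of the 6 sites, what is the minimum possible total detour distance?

12

Open {H-β, H-γ, H-ε}.
  N1→H-ε 2, N2→H-γ 3, N3→H-β 1, N4→H-γ 3, N5→H-ε 3  ⇒ total 12.
Compare {H-γ, H-δ, H-ε}: total 13.
Compare {H-α, H-γ, H-ε}: total 17.
No size-3 selection does better; minimum is 12.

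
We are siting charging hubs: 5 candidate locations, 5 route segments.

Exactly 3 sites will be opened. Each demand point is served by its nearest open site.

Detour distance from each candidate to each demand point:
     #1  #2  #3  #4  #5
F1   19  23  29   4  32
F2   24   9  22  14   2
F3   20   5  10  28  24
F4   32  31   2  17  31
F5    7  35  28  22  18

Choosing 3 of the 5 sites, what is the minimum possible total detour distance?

34

Open {F2, F4, F5}.
  #1→F5 7, #2→F2 9, #3→F4 2, #4→F2 14, #5→F2 2  ⇒ total 34.
Compare {F1, F2, F4}: total 36.
Compare {F2, F3, F5}: total 38.
No size-3 selection does better; minimum is 34.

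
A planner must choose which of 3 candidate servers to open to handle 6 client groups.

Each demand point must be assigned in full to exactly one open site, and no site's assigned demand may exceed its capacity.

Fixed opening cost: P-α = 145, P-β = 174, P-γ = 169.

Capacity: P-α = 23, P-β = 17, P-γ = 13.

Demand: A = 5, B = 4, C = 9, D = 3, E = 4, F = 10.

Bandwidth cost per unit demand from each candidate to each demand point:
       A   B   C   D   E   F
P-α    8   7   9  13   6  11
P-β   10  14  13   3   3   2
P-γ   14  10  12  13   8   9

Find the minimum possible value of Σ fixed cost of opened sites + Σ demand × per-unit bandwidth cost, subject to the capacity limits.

509

Open {P-α, P-β}; cheapest assignment that respects the capacities:
  P-α (cap 23, load 18): A, B, C — cost 5×8 + 4×7 + 9×9 = 149
  P-β (cap 17, load 17): D, E, F — cost 3×3 + 4×3 + 10×2 = 41
  Shipping 190, fixed 319 → total 509.
  Any other capacity-feasible assignment to {P-α, P-β} ships for at least 190.
Compare {P-α, P-γ}: its best feasible assignment gives total 616.
Compare {P-α, P-β, P-γ}: its best feasible assignment gives total 678.
Every other set of open sites that can feasibly serve all demand totals ≥ 616 even under its best assignment. Minimum: 509.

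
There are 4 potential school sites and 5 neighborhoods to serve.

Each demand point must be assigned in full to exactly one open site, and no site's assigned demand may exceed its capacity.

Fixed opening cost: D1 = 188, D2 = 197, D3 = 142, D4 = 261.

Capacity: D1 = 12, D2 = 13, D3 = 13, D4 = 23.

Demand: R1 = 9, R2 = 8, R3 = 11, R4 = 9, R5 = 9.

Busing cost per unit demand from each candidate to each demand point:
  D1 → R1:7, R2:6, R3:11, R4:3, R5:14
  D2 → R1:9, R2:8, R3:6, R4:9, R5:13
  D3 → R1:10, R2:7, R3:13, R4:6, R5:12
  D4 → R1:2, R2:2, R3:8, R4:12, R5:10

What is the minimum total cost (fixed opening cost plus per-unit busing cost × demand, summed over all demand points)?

Open {D1, D2, D3, D4}; cheapest assignment that respects the capacities:
  D1 (cap 12, load 9): R4 — cost 9×3 = 27
  D2 (cap 13, load 11): R3 — cost 11×6 = 66
  D3 (cap 13, load 9): R5 — cost 9×12 = 108
  D4 (cap 23, load 17): R1, R2 — cost 9×2 + 8×2 = 34
  Shipping 235, fixed 788 → total 1023.
  Any other capacity-feasible assignment to {D1, D2, D3, D4} ships for at least 235.
Total demand is 46; every other set of sites either has combined capacity below 46 or cannot fit the demands without splitting one across sites, so {D1, D2, D3, D4} is the only feasible choice of open sites. Minimum: 1023.

1023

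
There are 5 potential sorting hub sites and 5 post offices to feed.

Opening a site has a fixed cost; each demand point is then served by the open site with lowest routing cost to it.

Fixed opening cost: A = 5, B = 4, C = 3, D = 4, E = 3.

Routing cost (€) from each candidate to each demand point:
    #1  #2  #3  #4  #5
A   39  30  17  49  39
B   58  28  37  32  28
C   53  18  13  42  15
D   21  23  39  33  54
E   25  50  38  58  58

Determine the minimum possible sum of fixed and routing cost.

107

Open {C, D}: assign each demand point to its cheapest open site.
  #1→D 21, #2→C 18, #3→C 13, #4→D 33, #5→C 15
  routing cost 100, fixed 7 → total 107.
Compare {B, C, D}: routing cost 99 + fixed 11 = 110.
Compare {C, D, E}: routing cost 100 + fixed 10 = 110.
Compare {A, C, D}: routing cost 100 + fixed 12 = 112.
All other subsets cost ≥ 110. Minimum total cost: 107.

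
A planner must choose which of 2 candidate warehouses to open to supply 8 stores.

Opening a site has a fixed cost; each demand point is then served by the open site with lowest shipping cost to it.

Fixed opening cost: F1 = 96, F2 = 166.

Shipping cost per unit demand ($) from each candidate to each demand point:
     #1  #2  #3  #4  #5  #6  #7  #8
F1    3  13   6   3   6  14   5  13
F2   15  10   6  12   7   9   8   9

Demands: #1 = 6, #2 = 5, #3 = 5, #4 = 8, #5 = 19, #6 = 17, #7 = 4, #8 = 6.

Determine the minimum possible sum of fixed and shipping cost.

683

Open {F1}: assign each demand point to its cheapest open site.
  #1→F1 6×3=18, #2→F1 5×13=65, #3→F1 5×6=30, #4→F1 8×3=24, #5→F1 19×6=114, #6→F1 17×14=238, #7→F1 4×5=20, #8→F1 6×13=78
  shipping cost 587, fixed 96 → total 683.
Compare {F1, F2}: shipping cost 463 + fixed 262 = 725.
Compare {F2}: shipping cost 638 + fixed 166 = 804.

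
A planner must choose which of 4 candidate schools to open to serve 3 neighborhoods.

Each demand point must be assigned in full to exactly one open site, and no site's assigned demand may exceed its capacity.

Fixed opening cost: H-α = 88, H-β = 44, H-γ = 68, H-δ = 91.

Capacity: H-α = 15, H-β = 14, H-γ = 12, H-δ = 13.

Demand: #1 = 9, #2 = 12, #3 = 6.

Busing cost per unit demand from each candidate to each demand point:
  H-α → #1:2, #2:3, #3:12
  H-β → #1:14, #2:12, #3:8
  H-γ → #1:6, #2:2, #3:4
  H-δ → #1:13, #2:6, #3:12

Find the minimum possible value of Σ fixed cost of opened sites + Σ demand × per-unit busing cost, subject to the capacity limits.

270

Open {H-α, H-γ}; cheapest assignment that respects the capacities:
  H-α (cap 15, load 15): #1, #3 — cost 9×2 + 6×12 = 90
  H-γ (cap 12, load 12): #2 — cost 12×2 = 24
  Shipping 114, fixed 156 → total 270.
  Any other capacity-feasible assignment to {H-α, H-γ} ships for at least 114.
Compare {H-α, H-β, H-γ}: its best feasible assignment gives total 290.
Compare {H-α, H-δ}: its best feasible assignment gives total 341.
Every other set of open sites that can feasibly serve all demand totals ≥ 290 even under its best assignment. Minimum: 270.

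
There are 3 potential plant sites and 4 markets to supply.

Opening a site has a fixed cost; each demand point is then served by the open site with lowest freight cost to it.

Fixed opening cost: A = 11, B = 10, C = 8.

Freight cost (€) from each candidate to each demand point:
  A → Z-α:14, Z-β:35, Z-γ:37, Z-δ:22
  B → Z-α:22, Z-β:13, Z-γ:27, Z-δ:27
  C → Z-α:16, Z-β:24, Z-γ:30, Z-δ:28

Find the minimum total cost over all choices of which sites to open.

Open {A, B}: assign each demand point to its cheapest open site.
  Z-α→A 14, Z-β→B 13, Z-γ→B 27, Z-δ→A 22
  freight cost 76, fixed 21 → total 97.
Compare {B}: freight cost 89 + fixed 10 = 99.
Compare {B, C}: freight cost 83 + fixed 18 = 101.
Compare {A, B, C}: freight cost 76 + fixed 29 = 105.
All other subsets cost ≥ 99. Minimum total cost: 97.

97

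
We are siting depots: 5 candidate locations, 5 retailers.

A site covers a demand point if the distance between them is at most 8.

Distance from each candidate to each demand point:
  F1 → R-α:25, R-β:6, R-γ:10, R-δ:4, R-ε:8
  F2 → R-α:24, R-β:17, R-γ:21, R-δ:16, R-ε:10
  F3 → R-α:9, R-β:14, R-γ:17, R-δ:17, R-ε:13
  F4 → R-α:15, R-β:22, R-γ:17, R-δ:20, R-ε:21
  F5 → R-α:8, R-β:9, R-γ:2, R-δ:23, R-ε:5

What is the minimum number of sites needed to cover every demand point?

Coverage sets (demand points within 8 of each site):
  F1: {R-β, R-δ, R-ε}
  F2: {}
  F3: {}
  F4: {}
  F5: {R-α, R-γ, R-ε}
No single site covers all 5 demand points.
But {F1, F5} covers everything, so the minimum is 2.

2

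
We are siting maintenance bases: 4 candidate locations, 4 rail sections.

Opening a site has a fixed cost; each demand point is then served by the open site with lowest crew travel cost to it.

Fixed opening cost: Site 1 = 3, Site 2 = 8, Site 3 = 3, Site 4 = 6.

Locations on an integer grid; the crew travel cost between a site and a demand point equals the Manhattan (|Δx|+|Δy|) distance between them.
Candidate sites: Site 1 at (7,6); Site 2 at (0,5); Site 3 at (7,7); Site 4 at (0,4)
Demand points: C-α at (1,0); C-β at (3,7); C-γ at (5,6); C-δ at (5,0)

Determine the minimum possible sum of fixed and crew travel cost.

Open {Site 1, Site 4}: assign each demand point to its cheapest open site.
  C-α→Site 4 5, C-β→Site 1 5, C-γ→Site 1 2, C-δ→Site 1 8
  crew travel cost 20, fixed 9 → total 29.
Compare {Site 1}: crew travel cost 27 + fixed 3 = 30.
Compare {Site 3, Site 4}: crew travel cost 21 + fixed 9 = 30.
Compare {Site 1, Site 3, Site 4}: crew travel cost 19 + fixed 12 = 31.
All other subsets cost ≥ 30. Minimum total cost: 29.

29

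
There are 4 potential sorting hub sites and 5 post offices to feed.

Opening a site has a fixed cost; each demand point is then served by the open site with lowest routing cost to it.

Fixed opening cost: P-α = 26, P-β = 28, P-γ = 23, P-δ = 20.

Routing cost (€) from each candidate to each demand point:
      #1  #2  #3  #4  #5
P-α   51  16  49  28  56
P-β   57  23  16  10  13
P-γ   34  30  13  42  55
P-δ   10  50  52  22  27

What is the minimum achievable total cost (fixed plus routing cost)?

120

Open {P-β, P-δ}: assign each demand point to its cheapest open site.
  #1→P-δ 10, #2→P-β 23, #3→P-β 16, #4→P-β 10, #5→P-β 13
  routing cost 72, fixed 48 → total 120.
Compare {P-α, P-β, P-δ}: routing cost 65 + fixed 74 = 139.
Compare {P-β, P-γ, P-δ}: routing cost 69 + fixed 71 = 140.
Compare {P-β, P-γ}: routing cost 93 + fixed 51 = 144.
All other subsets cost ≥ 139. Minimum total cost: 120.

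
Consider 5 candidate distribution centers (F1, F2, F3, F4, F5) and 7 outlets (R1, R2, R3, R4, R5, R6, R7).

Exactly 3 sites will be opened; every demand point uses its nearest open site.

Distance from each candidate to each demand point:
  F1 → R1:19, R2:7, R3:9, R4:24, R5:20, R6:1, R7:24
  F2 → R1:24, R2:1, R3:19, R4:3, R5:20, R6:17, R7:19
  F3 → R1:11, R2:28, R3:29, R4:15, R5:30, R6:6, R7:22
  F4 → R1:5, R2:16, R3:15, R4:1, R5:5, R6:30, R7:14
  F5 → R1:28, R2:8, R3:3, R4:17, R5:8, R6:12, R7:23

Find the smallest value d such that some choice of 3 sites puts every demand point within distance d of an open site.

Open {F1, F2, F4}.
  Farthest demand point is R7 at distance 14 (to F4); all others are ≤ 14.
With {F1, F3, F4} the worst case is 14.
With {F1, F4, F5} the worst case is 14.
No size-3 selection achieves below 14.

14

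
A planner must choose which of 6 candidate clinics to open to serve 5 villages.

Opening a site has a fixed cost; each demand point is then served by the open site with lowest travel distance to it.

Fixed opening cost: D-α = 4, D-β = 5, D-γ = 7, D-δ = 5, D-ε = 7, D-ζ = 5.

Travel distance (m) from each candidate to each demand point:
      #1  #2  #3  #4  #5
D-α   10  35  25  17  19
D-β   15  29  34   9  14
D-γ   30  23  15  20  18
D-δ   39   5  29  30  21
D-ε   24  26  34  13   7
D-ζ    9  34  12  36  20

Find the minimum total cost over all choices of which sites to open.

Open {D-δ, D-ε, D-ζ}: assign each demand point to its cheapest open site.
  #1→D-ζ 9, #2→D-δ 5, #3→D-ζ 12, #4→D-ε 13, #5→D-ε 7
  travel distance 46, fixed 17 → total 63.
Compare {D-β, D-δ, D-ζ}: travel distance 49 + fixed 15 = 64.
Compare {D-β, D-δ, D-ε, D-ζ}: travel distance 42 + fixed 22 = 64.
Compare {D-α, D-δ, D-ε, D-ζ}: travel distance 46 + fixed 21 = 67.
All other subsets cost ≥ 64. Minimum total cost: 63.

63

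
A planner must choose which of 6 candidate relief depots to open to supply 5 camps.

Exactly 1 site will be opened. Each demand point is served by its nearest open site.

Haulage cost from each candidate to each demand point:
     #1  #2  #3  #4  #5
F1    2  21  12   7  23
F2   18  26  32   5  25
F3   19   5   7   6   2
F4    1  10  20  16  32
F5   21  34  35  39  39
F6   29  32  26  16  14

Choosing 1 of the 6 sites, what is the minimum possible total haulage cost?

39

Open {F3}.
  #1→F3 19, #2→F3 5, #3→F3 7, #4→F3 6, #5→F3 2  ⇒ total 39.
Compare {F1}: total 65.
Compare {F4}: total 79.
No size-1 selection does better; minimum is 39.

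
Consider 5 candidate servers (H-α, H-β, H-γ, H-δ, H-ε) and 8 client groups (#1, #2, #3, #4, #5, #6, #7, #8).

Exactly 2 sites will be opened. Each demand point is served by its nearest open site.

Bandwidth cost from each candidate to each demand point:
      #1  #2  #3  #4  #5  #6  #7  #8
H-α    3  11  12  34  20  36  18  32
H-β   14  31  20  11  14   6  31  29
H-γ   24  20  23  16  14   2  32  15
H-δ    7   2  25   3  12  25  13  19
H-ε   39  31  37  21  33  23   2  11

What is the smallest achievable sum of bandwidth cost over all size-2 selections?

Open {H-γ, H-δ}.
  #1→H-δ 7, #2→H-δ 2, #3→H-γ 23, #4→H-δ 3, #5→H-δ 12, #6→H-γ 2, #7→H-δ 13, #8→H-γ 15  ⇒ total 77.
Compare {H-β, H-δ}: total 82.
Compare {H-δ, H-ε}: total 85.
No size-2 selection does better; minimum is 77.

77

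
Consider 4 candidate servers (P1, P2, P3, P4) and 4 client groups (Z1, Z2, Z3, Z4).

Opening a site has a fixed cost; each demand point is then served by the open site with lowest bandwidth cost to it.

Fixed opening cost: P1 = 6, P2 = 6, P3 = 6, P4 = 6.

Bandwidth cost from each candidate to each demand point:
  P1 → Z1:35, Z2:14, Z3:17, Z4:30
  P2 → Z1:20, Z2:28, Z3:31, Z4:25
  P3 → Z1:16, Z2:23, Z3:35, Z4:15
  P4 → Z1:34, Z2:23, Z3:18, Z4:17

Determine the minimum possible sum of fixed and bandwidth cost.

Open {P1, P3}: assign each demand point to its cheapest open site.
  Z1→P3 16, Z2→P1 14, Z3→P1 17, Z4→P3 15
  bandwidth cost 62, fixed 12 → total 74.
Compare {P1, P2, P3}: bandwidth cost 62 + fixed 18 = 80.
Compare {P1, P3, P4}: bandwidth cost 62 + fixed 18 = 80.
Compare {P3, P4}: bandwidth cost 72 + fixed 12 = 84.
All other subsets cost ≥ 80. Minimum total cost: 74.

74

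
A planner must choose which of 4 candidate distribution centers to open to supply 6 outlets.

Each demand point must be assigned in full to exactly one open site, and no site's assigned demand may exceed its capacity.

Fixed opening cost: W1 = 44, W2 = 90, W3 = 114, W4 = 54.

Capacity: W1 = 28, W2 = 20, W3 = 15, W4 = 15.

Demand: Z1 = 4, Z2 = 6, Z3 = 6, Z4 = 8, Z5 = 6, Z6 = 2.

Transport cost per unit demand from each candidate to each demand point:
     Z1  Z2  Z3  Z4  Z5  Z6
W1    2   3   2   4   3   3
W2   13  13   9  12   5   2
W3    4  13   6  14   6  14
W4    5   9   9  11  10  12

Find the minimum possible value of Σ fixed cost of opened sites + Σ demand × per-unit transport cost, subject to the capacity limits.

Open {W1, W4}; cheapest assignment that respects the capacities:
  W1 (cap 28, load 28): Z2, Z3, Z4, Z5, Z6 — cost 6×3 + 6×2 + 8×4 + 6×3 + 2×3 = 86
  W4 (cap 15, load 4): Z1 — cost 4×5 = 20
  Shipping 106, fixed 98 → total 204.
  Any other capacity-feasible assignment to {W1, W4} ships for at least 106.
Compare {W1, W2}: its best feasible assignment gives total 238.
Compare {W1, W3}: its best feasible assignment gives total 260.
Every other set of open sites that can feasibly serve all demand totals ≥ 238 even under its best assignment. Minimum: 204.

204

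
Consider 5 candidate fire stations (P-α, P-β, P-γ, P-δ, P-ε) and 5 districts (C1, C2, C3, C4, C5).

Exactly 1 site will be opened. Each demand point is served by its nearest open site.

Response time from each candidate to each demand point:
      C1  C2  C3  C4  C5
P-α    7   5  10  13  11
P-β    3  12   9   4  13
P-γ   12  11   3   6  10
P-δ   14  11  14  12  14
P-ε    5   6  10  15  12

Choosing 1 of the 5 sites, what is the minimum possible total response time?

41

Open {P-β}.
  C1→P-β 3, C2→P-β 12, C3→P-β 9, C4→P-β 4, C5→P-β 13  ⇒ total 41.
Compare {P-γ}: total 42.
Compare {P-α}: total 46.
No size-1 selection does better; minimum is 41.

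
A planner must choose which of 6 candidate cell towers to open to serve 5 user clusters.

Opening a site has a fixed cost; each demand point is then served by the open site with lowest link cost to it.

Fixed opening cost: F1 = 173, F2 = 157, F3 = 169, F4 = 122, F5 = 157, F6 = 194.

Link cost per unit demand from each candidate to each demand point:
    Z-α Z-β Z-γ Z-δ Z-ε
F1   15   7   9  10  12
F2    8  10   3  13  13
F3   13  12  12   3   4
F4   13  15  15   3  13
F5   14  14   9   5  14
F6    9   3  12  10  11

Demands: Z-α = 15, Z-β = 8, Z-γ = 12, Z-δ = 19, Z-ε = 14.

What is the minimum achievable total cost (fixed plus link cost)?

675

Open {F2, F3}: assign each demand point to its cheapest open site.
  Z-α→F2 15×8=120, Z-β→F2 8×10=80, Z-γ→F2 12×3=36, Z-δ→F3 19×3=57, Z-ε→F3 14×4=56
  link cost 349, fixed 326 → total 675.
Compare {F3}: link cost 548 + fixed 169 = 717.
Compare {F2, F4}: link cost 475 + fixed 279 = 754.
Compare {F3, F6}: link cost 416 + fixed 363 = 779.
All other subsets cost ≥ 717. Minimum total cost: 675.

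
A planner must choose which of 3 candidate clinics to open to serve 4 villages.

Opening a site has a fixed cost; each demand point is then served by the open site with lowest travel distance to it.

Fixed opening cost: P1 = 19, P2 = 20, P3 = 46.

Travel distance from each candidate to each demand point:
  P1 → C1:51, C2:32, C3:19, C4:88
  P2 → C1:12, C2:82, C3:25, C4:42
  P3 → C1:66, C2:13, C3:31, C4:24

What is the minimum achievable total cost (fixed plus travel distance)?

Open {P2, P3}: assign each demand point to its cheapest open site.
  C1→P2 12, C2→P3 13, C3→P2 25, C4→P3 24
  travel distance 74, fixed 66 → total 140.
Compare {P1, P2}: travel distance 105 + fixed 39 = 144.
Compare {P1, P2, P3}: travel distance 68 + fixed 85 = 153.
Compare {P1, P3}: travel distance 107 + fixed 65 = 172.
All other subsets cost ≥ 144. Minimum total cost: 140.

140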